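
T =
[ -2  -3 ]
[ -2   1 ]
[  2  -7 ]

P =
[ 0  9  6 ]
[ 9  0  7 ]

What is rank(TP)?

First compute TP:
[[-27, -18, -33],
 [  9, -18,  -5],
 [-63,  18, -37]]
Now row reduce the product.
R2 ← R2 + (1/3)·R1: [0, -24, -16]
R3 ← R3 − (7/3)·R1: [0, 60, 40]
R3 ← R3 + (5/2)·R2: [0, 0, 0]
2 nonzero rows, so rank(TP) = 2.

2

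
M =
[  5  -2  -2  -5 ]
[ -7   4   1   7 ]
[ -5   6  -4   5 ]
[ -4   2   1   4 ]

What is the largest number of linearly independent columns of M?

Row reduce to echelon form.
R2 ← R2 + (7/5)·R1: [0, 6/5, -9/5, 0]
R3 ← R3 + R1: [0, 4, -6, 0]
R4 ← R4 + (4/5)·R1: [0, 2/5, -3/5, 0]
R3 ← R3 − (10/3)·R2: [0, 0, 0, 0]
R4 ← R4 − (1/3)·R2: [0, 0, 0, 0]
Echelon form has 2 nonzero rows, so rank(M) = 2.
The rank gives the maximum number of linearly independent columns: 2.

2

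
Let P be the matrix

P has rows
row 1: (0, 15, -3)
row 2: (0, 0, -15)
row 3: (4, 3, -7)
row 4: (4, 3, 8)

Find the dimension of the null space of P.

0

Row reduce to echelon form.
Swap R1 ↔ R3
R4 ← R4 − R1: [0, 0, 15]
Swap R2 ↔ R3
R4 ← R4 + R3: [0, 0, 0]
3 nonzero rows, so rank(P) = 3.
P has 3 columns; by rank–nullity, nullity = 3 − 3 = 0.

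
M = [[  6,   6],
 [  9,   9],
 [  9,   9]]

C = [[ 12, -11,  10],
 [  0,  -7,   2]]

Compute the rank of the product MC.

1

First compute MC:
[[ 72, -108,  72],
 [108, -162, 108],
 [108, -162, 108]]
Now row reduce the product.
R2 ← R2 − (3/2)·R1: [0, 0, 0]
R3 ← R3 − (3/2)·R1: [0, 0, 0]
1 nonzero row, so rank(MC) = 1.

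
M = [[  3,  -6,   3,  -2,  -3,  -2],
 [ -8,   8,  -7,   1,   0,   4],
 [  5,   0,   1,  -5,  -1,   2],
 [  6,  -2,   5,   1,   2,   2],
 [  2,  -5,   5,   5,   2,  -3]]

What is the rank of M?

4

Row reduce to echelon form.
R2 ← R2 + (8/3)·R1: [0, -8, 1, -13/3, -8, -4/3]
R3 ← R3 − (5/3)·R1: [0, 10, -4, -5/3, 4, 16/3]
R4 ← R4 − (2)·R1: [0, 10, -1, 5, 8, 6]
R5 ← R5 − (2/3)·R1: [0, -1, 3, 19/3, 4, -5/3]
R3 ← R3 + (5/4)·R2: [0, 0, -11/4, -85/12, -6, 11/3]
R4 ← R4 + (5/4)·R2: [0, 0, 1/4, -5/12, -2, 13/3]
R5 ← R5 − (1/8)·R2: [0, 0, 23/8, 55/8, 5, -3/2]
R4 ← R4 + (1/11)·R3: [0, 0, 0, -35/33, -28/11, 14/3]
R5 ← R5 + (23/22)·R3: [0, 0, 0, -35/66, -14/11, 7/3]
R5 ← R5 − (1/2)·R4: [0, 0, 0, 0, 0, 0]
Echelon form has 4 nonzero rows, so rank(M) = 4.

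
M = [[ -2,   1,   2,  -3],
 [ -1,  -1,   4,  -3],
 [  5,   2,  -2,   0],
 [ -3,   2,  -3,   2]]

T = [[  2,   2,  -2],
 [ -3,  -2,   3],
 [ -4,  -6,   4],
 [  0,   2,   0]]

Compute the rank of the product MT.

First compute MT:
[[-15, -24,  15],
 [-15, -30,  15],
 [ 12,  18, -12],
 [  0,  12,   0]]
Now row reduce the product.
R2 ← R2 − R1: [0, -6, 0]
R3 ← R3 + (4/5)·R1: [0, -6/5, 0]
R3 ← R3 − (1/5)·R2: [0, 0, 0]
R4 ← R4 + (2)·R2: [0, 0, 0]
2 nonzero rows, so rank(MT) = 2.

2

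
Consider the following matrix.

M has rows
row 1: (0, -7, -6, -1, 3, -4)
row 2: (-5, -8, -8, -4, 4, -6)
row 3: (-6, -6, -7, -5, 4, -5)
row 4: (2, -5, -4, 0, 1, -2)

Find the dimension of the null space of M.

2

Row reduce to echelon form.
Swap R1 ↔ R2
R3 ← R3 − (6/5)·R1: [0, 18/5, 13/5, -1/5, -4/5, 11/5]
R4 ← R4 + (2/5)·R1: [0, -41/5, -36/5, -8/5, 13/5, -22/5]
R3 ← R3 + (18/35)·R2: [0, 0, -17/35, -5/7, 26/35, 1/7]
R4 ← R4 − (41/35)·R2: [0, 0, -6/35, -3/7, -32/35, 2/7]
R4 ← R4 − (6/17)·R3: [0, 0, 0, -3/17, -20/17, 4/17]
4 nonzero rows, so rank(M) = 4.
M has 6 columns; by rank–nullity, nullity = 6 − 4 = 2.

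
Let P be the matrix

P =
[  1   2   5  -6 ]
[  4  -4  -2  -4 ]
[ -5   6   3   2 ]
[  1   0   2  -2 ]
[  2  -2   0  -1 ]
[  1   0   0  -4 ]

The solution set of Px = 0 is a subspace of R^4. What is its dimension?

Row reduce to echelon form.
R2 ← R2 − (4)·R1: [0, -12, -22, 20]
R3 ← R3 + (5)·R1: [0, 16, 28, -28]
R4 ← R4 − R1: [0, -2, -3, 4]
R5 ← R5 − (2)·R1: [0, -6, -10, 11]
R6 ← R6 − R1: [0, -2, -5, 2]
R3 ← R3 + (4/3)·R2: [0, 0, -4/3, -4/3]
R4 ← R4 − (1/6)·R2: [0, 0, 2/3, 2/3]
R5 ← R5 − (1/2)·R2: [0, 0, 1, 1]
R6 ← R6 − (1/6)·R2: [0, 0, -4/3, -4/3]
R4 ← R4 + (1/2)·R3: [0, 0, 0, 0]
R5 ← R5 + (3/4)·R3: [0, 0, 0, 0]
R6 ← R6 − R3: [0, 0, 0, 0]
3 nonzero rows, so rank(P) = 3.
P has 4 columns; by rank–nullity, nullity = 4 − 3 = 1.

1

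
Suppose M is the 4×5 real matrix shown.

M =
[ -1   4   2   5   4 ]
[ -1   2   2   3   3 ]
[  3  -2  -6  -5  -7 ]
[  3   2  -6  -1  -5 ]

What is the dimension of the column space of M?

2

Row reduce to echelon form.
R2 ← R2 − R1: [0, -2, 0, -2, -1]
R3 ← R3 + (3)·R1: [0, 10, 0, 10, 5]
R4 ← R4 + (3)·R1: [0, 14, 0, 14, 7]
R3 ← R3 + (5)·R2: [0, 0, 0, 0, 0]
R4 ← R4 + (7)·R2: [0, 0, 0, 0, 0]
Echelon form has 2 nonzero rows, so rank(M) = 2.
The column space has dimension equal to the rank: 2.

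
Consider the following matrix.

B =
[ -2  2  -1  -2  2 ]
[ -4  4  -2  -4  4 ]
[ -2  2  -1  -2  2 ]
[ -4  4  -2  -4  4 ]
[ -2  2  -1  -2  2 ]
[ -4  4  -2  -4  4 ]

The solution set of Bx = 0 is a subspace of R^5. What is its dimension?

Row reduce to echelon form.
R2 ← R2 − (2)·R1: [0, 0, 0, 0, 0]
R3 ← R3 − R1: [0, 0, 0, 0, 0]
R4 ← R4 − (2)·R1: [0, 0, 0, 0, 0]
R5 ← R5 − R1: [0, 0, 0, 0, 0]
R6 ← R6 − (2)·R1: [0, 0, 0, 0, 0]
1 nonzero row, so rank(B) = 1.
B has 5 columns; by rank–nullity, nullity = 5 − 1 = 4.

4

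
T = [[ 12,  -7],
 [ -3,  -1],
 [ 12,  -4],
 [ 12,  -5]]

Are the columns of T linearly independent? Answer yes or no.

Row reduce T to echelon form.
R2 ← R2 + (1/4)·R1: [0, -11/4]
R3 ← R3 − R1: [0, 3]
R4 ← R4 − R1: [0, 2]
R3 ← R3 + (12/11)·R2: [0, 0]
R4 ← R4 + (8/11)·R2: [0, 0]
2 pivots among 2 columns.
Every column is a pivot column, so the columns are linearly independent.

yes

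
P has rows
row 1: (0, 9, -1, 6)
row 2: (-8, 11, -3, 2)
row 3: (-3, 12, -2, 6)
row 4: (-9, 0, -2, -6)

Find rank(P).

Row reduce to echelon form.
Swap R1 ↔ R2
R3 ← R3 − (3/8)·R1: [0, 63/8, -7/8, 21/4]
R4 ← R4 − (9/8)·R1: [0, -99/8, 11/8, -33/4]
R3 ← R3 − (7/8)·R2: [0, 0, 0, 0]
R4 ← R4 + (11/8)·R2: [0, 0, 0, 0]
Echelon form has 2 nonzero rows, so rank(P) = 2.

2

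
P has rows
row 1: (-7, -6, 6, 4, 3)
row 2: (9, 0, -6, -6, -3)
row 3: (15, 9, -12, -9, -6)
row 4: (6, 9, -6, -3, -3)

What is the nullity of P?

3

Row reduce to echelon form.
R2 ← R2 + (9/7)·R1: [0, -54/7, 12/7, -6/7, 6/7]
R3 ← R3 + (15/7)·R1: [0, -27/7, 6/7, -3/7, 3/7]
R4 ← R4 + (6/7)·R1: [0, 27/7, -6/7, 3/7, -3/7]
R3 ← R3 − (1/2)·R2: [0, 0, 0, 0, 0]
R4 ← R4 + (1/2)·R2: [0, 0, 0, 0, 0]
2 nonzero rows, so rank(P) = 2.
P has 5 columns; by rank–nullity, nullity = 5 − 2 = 3.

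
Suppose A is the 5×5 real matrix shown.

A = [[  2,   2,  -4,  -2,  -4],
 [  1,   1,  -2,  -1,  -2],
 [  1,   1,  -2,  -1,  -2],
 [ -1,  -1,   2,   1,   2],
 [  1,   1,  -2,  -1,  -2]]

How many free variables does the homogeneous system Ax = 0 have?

4

Row reduce to echelon form.
R2 ← R2 − (1/2)·R1: [0, 0, 0, 0, 0]
R3 ← R3 − (1/2)·R1: [0, 0, 0, 0, 0]
R4 ← R4 + (1/2)·R1: [0, 0, 0, 0, 0]
R5 ← R5 − (1/2)·R1: [0, 0, 0, 0, 0]
1 nonzero row, so rank(A) = 1.
A has 5 columns; by rank–nullity, nullity = 5 − 1 = 4.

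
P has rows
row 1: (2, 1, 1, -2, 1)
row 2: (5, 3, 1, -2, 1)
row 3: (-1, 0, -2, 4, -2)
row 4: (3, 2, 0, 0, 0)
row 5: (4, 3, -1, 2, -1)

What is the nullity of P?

3

Row reduce to echelon form.
R2 ← R2 − (5/2)·R1: [0, 1/2, -3/2, 3, -3/2]
R3 ← R3 + (1/2)·R1: [0, 1/2, -3/2, 3, -3/2]
R4 ← R4 − (3/2)·R1: [0, 1/2, -3/2, 3, -3/2]
R5 ← R5 − (2)·R1: [0, 1, -3, 6, -3]
R3 ← R3 − R2: [0, 0, 0, 0, 0]
R4 ← R4 − R2: [0, 0, 0, 0, 0]
R5 ← R5 − (2)·R2: [0, 0, 0, 0, 0]
2 nonzero rows, so rank(P) = 2.
P has 5 columns; by rank–nullity, nullity = 5 − 2 = 3.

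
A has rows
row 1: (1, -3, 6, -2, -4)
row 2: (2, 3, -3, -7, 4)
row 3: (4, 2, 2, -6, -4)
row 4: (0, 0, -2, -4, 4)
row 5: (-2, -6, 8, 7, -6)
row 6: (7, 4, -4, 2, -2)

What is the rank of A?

5

Row reduce to echelon form.
R2 ← R2 − (2)·R1: [0, 9, -15, -3, 12]
R3 ← R3 − (4)·R1: [0, 14, -22, 2, 12]
R5 ← R5 + (2)·R1: [0, -12, 20, 3, -14]
R6 ← R6 − (7)·R1: [0, 25, -46, 16, 26]
R3 ← R3 − (14/9)·R2: [0, 0, 4/3, 20/3, -20/3]
R5 ← R5 + (4/3)·R2: [0, 0, 0, -1, 2]
R6 ← R6 − (25/9)·R2: [0, 0, -13/3, 73/3, -22/3]
R4 ← R4 + (3/2)·R3: [0, 0, 0, 6, -6]
R6 ← R6 + (13/4)·R3: [0, 0, 0, 46, -29]
R5 ← R5 + (1/6)·R4: [0, 0, 0, 0, 1]
R6 ← R6 − (23/3)·R4: [0, 0, 0, 0, 17]
R6 ← R6 − (17)·R5: [0, 0, 0, 0, 0]
Echelon form has 5 nonzero rows, so rank(A) = 5.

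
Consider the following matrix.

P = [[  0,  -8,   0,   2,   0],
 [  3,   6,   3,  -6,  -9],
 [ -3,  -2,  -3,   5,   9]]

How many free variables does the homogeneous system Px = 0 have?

3

Row reduce to echelon form.
Swap R1 ↔ R2
R3 ← R3 + R1: [0, 4, 0, -1, 0]
R3 ← R3 + (1/2)·R2: [0, 0, 0, 0, 0]
2 nonzero rows, so rank(P) = 2.
P has 5 columns; by rank–nullity, nullity = 5 − 2 = 3.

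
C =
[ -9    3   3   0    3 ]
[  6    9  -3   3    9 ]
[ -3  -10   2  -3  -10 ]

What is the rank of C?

2

Row reduce to echelon form.
R2 ← R2 + (2/3)·R1: [0, 11, -1, 3, 11]
R3 ← R3 − (1/3)·R1: [0, -11, 1, -3, -11]
R3 ← R3 + R2: [0, 0, 0, 0, 0]
Echelon form has 2 nonzero rows, so rank(C) = 2.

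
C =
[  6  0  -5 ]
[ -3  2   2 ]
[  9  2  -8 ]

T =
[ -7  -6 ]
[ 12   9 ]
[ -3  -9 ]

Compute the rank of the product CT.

First compute CT:
[[-27,   9],
 [ 39,  18],
 [-15,  36]]
Now row reduce the product.
R2 ← R2 + (13/9)·R1: [0, 31]
R3 ← R3 − (5/9)·R1: [0, 31]
R3 ← R3 − R2: [0, 0]
2 nonzero rows, so rank(CT) = 2.

2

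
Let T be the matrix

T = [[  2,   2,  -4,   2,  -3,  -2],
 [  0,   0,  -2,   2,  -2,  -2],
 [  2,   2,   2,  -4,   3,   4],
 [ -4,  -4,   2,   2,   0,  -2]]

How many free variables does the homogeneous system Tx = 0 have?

4

Row reduce to echelon form.
R3 ← R3 − R1: [0, 0, 6, -6, 6, 6]
R4 ← R4 + (2)·R1: [0, 0, -6, 6, -6, -6]
R3 ← R3 + (3)·R2: [0, 0, 0, 0, 0, 0]
R4 ← R4 − (3)·R2: [0, 0, 0, 0, 0, 0]
2 nonzero rows, so rank(T) = 2.
T has 6 columns; by rank–nullity, nullity = 6 − 2 = 4.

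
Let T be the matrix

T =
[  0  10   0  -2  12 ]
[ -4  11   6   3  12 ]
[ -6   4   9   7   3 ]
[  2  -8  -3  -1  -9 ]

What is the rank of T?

2

Row reduce to echelon form.
Swap R1 ↔ R2
R3 ← R3 − (3/2)·R1: [0, -25/2, 0, 5/2, -15]
R4 ← R4 + (1/2)·R1: [0, -5/2, 0, 1/2, -3]
R3 ← R3 + (5/4)·R2: [0, 0, 0, 0, 0]
R4 ← R4 + (1/4)·R2: [0, 0, 0, 0, 0]
Echelon form has 2 nonzero rows, so rank(T) = 2.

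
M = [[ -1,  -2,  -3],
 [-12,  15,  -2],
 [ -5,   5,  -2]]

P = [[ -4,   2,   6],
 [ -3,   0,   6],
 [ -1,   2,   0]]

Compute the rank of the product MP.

First compute MP:
[[ 13,  -8, -18],
 [  5, -28,  18],
 [  7, -14,   0]]
Now row reduce the product.
R2 ← R2 − (5/13)·R1: [0, -324/13, 324/13]
R3 ← R3 − (7/13)·R1: [0, -126/13, 126/13]
R3 ← R3 − (7/18)·R2: [0, 0, 0]
2 nonzero rows, so rank(MP) = 2.

2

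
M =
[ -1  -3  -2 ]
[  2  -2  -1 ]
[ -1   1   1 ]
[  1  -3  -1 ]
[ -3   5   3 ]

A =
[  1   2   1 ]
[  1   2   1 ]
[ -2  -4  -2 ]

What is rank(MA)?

1

First compute MA:
[[  0,   0,   0],
 [  2,   4,   2],
 [ -2,  -4,  -2],
 [  0,   0,   0],
 [ -4,  -8,  -4]]
Now row reduce the product.
Swap R1 ↔ R2
R3 ← R3 + R1: [0, 0, 0]
R5 ← R5 + (2)·R1: [0, 0, 0]
1 nonzero row, so rank(MA) = 1.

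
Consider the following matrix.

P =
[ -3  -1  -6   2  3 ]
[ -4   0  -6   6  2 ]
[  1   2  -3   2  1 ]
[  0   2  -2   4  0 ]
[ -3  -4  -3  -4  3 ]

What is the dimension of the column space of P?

Row reduce to echelon form.
R2 ← R2 − (4/3)·R1: [0, 4/3, 2, 10/3, -2]
R3 ← R3 + (1/3)·R1: [0, 5/3, -5, 8/3, 2]
R5 ← R5 − R1: [0, -3, 3, -6, 0]
R3 ← R3 − (5/4)·R2: [0, 0, -15/2, -3/2, 9/2]
R4 ← R4 − (3/2)·R2: [0, 0, -5, -1, 3]
R5 ← R5 + (9/4)·R2: [0, 0, 15/2, 3/2, -9/2]
R4 ← R4 − (2/3)·R3: [0, 0, 0, 0, 0]
R5 ← R5 + R3: [0, 0, 0, 0, 0]
Echelon form has 3 nonzero rows, so rank(P) = 3.
The column space has dimension equal to the rank: 3.

3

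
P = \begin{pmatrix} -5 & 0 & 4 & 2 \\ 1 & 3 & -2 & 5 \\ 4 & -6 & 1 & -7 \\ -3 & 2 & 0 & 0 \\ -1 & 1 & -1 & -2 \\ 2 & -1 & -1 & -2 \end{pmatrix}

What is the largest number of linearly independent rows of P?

Row reduce to echelon form.
R2 ← R2 + (1/5)·R1: [0, 3, -6/5, 27/5]
R3 ← R3 + (4/5)·R1: [0, -6, 21/5, -27/5]
R4 ← R4 − (3/5)·R1: [0, 2, -12/5, -6/5]
R5 ← R5 − (1/5)·R1: [0, 1, -9/5, -12/5]
R6 ← R6 + (2/5)·R1: [0, -1, 3/5, -6/5]
R3 ← R3 + (2)·R2: [0, 0, 9/5, 27/5]
R4 ← R4 − (2/3)·R2: [0, 0, -8/5, -24/5]
R5 ← R5 − (1/3)·R2: [0, 0, -7/5, -21/5]
R6 ← R6 + (1/3)·R2: [0, 0, 1/5, 3/5]
R4 ← R4 + (8/9)·R3: [0, 0, 0, 0]
R5 ← R5 + (7/9)·R3: [0, 0, 0, 0]
R6 ← R6 − (1/9)·R3: [0, 0, 0, 0]
Echelon form has 3 nonzero rows, so rank(P) = 3.
The rank gives the maximum number of linearly independent rows: 3.

3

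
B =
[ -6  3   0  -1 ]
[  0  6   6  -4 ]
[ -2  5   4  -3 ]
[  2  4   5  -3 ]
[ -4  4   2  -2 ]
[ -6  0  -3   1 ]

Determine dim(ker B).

2

Row reduce to echelon form.
R3 ← R3 − (1/3)·R1: [0, 4, 4, -8/3]
R4 ← R4 + (1/3)·R1: [0, 5, 5, -10/3]
R5 ← R5 − (2/3)·R1: [0, 2, 2, -4/3]
R6 ← R6 − R1: [0, -3, -3, 2]
R3 ← R3 − (2/3)·R2: [0, 0, 0, 0]
R4 ← R4 − (5/6)·R2: [0, 0, 0, 0]
R5 ← R5 − (1/3)·R2: [0, 0, 0, 0]
R6 ← R6 + (1/2)·R2: [0, 0, 0, 0]
2 nonzero rows, so rank(B) = 2.
B has 4 columns; by rank–nullity, nullity = 4 − 2 = 2.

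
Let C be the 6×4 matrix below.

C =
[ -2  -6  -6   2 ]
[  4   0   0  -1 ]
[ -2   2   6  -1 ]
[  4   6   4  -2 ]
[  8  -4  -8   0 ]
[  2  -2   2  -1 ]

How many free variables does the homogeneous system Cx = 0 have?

1

Row reduce to echelon form.
R2 ← R2 + (2)·R1: [0, -12, -12, 3]
R3 ← R3 − R1: [0, 8, 12, -3]
R4 ← R4 + (2)·R1: [0, -6, -8, 2]
R5 ← R5 + (4)·R1: [0, -28, -32, 8]
R6 ← R6 + R1: [0, -8, -4, 1]
R3 ← R3 + (2/3)·R2: [0, 0, 4, -1]
R4 ← R4 − (1/2)·R2: [0, 0, -2, 1/2]
R5 ← R5 − (7/3)·R2: [0, 0, -4, 1]
R6 ← R6 − (2/3)·R2: [0, 0, 4, -1]
R4 ← R4 + (1/2)·R3: [0, 0, 0, 0]
R5 ← R5 + R3: [0, 0, 0, 0]
R6 ← R6 − R3: [0, 0, 0, 0]
3 nonzero rows, so rank(C) = 3.
C has 4 columns; by rank–nullity, nullity = 4 − 3 = 1.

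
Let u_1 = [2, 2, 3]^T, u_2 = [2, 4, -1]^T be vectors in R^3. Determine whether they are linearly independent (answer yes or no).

Form the matrix with these vectors as rows and row reduce.
R2 ← R2 − R1: [0, 2, -4]
2 nonzero rows, so the 2 vectors span a space of dimension 2.
Since 2 = 2, the vectors are linearly independent.

yes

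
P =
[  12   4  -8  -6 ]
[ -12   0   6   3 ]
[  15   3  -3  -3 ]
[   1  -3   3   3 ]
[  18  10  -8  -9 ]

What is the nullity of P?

Row reduce to echelon form.
R2 ← R2 + R1: [0, 4, -2, -3]
R3 ← R3 − (5/4)·R1: [0, -2, 7, 9/2]
R4 ← R4 − (1/12)·R1: [0, -10/3, 11/3, 7/2]
R5 ← R5 − (3/2)·R1: [0, 4, 4, 0]
R3 ← R3 + (1/2)·R2: [0, 0, 6, 3]
R4 ← R4 + (5/6)·R2: [0, 0, 2, 1]
R5 ← R5 − R2: [0, 0, 6, 3]
R4 ← R4 − (1/3)·R3: [0, 0, 0, 0]
R5 ← R5 − R3: [0, 0, 0, 0]
3 nonzero rows, so rank(P) = 3.
P has 4 columns; by rank–nullity, nullity = 4 − 3 = 1.

1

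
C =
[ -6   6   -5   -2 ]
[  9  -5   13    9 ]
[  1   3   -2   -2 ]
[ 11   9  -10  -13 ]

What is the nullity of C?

1

Row reduce to echelon form.
R2 ← R2 + (3/2)·R1: [0, 4, 11/2, 6]
R3 ← R3 + (1/6)·R1: [0, 4, -17/6, -7/3]
R4 ← R4 + (11/6)·R1: [0, 20, -115/6, -50/3]
R3 ← R3 − R2: [0, 0, -25/3, -25/3]
R4 ← R4 − (5)·R2: [0, 0, -140/3, -140/3]
R4 ← R4 − (28/5)·R3: [0, 0, 0, 0]
3 nonzero rows, so rank(C) = 3.
C has 4 columns; by rank–nullity, nullity = 4 − 3 = 1.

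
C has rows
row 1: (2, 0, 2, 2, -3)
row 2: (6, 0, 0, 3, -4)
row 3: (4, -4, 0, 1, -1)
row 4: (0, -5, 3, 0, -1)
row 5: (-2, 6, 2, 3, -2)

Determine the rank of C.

Row reduce to echelon form.
R2 ← R2 − (3)·R1: [0, 0, -6, -3, 5]
R3 ← R3 − (2)·R1: [0, -4, -4, -3, 5]
R5 ← R5 + R1: [0, 6, 4, 5, -5]
Swap R2 ↔ R3
R4 ← R4 − (5/4)·R2: [0, 0, 8, 15/4, -29/4]
R5 ← R5 + (3/2)·R2: [0, 0, -2, 1/2, 5/2]
R4 ← R4 + (4/3)·R3: [0, 0, 0, -1/4, -7/12]
R5 ← R5 − (1/3)·R3: [0, 0, 0, 3/2, 5/6]
R5 ← R5 + (6)·R4: [0, 0, 0, 0, -8/3]
Echelon form has 5 nonzero rows, so rank(C) = 5.

5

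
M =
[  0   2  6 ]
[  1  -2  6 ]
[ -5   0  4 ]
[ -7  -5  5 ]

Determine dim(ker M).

0

Row reduce to echelon form.
Swap R1 ↔ R2
R3 ← R3 + (5)·R1: [0, -10, 34]
R4 ← R4 + (7)·R1: [0, -19, 47]
R3 ← R3 + (5)·R2: [0, 0, 64]
R4 ← R4 + (19/2)·R2: [0, 0, 104]
R4 ← R4 − (13/8)·R3: [0, 0, 0]
3 nonzero rows, so rank(M) = 3.
M has 3 columns; by rank–nullity, nullity = 3 − 3 = 0.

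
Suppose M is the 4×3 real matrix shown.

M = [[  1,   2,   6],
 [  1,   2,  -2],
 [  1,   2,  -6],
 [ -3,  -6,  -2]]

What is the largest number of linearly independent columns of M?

Row reduce to echelon form.
R2 ← R2 − R1: [0, 0, -8]
R3 ← R3 − R1: [0, 0, -12]
R4 ← R4 + (3)·R1: [0, 0, 16]
R3 ← R3 − (3/2)·R2: [0, 0, 0]
R4 ← R4 + (2)·R2: [0, 0, 0]
Echelon form has 2 nonzero rows, so rank(M) = 2.
The rank gives the maximum number of linearly independent columns: 2.

2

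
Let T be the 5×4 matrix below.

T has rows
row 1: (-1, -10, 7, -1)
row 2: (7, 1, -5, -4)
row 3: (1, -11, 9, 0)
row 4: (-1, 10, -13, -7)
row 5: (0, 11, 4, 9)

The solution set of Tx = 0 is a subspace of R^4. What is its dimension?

0

Row reduce to echelon form.
R2 ← R2 + (7)·R1: [0, -69, 44, -11]
R3 ← R3 + R1: [0, -21, 16, -1]
R4 ← R4 − R1: [0, 20, -20, -6]
R3 ← R3 − (7/23)·R2: [0, 0, 60/23, 54/23]
R4 ← R4 + (20/69)·R2: [0, 0, -500/69, -634/69]
R5 ← R5 + (11/69)·R2: [0, 0, 760/69, 500/69]
R4 ← R4 + (25/9)·R3: [0, 0, 0, -8/3]
R5 ← R5 − (38/9)·R3: [0, 0, 0, -8/3]
R5 ← R5 − R4: [0, 0, 0, 0]
4 nonzero rows, so rank(T) = 4.
T has 4 columns; by rank–nullity, nullity = 4 − 4 = 0.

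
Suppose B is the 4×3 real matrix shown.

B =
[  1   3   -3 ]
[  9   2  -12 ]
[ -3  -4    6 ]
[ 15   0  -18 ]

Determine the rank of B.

2

Row reduce to echelon form.
R2 ← R2 − (9)·R1: [0, -25, 15]
R3 ← R3 + (3)·R1: [0, 5, -3]
R4 ← R4 − (15)·R1: [0, -45, 27]
R3 ← R3 + (1/5)·R2: [0, 0, 0]
R4 ← R4 − (9/5)·R2: [0, 0, 0]
Echelon form has 2 nonzero rows, so rank(B) = 2.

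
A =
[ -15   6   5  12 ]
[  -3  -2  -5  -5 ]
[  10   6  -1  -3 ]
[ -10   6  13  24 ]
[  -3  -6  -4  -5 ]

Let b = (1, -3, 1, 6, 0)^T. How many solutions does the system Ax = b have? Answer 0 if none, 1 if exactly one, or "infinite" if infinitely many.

Row reduce the augmented matrix [A | b].
R2 ← R2 − (1/5)·R1: [0, -16/5, -6, -37/5, -16/5]
R3 ← R3 + (2/3)·R1: [0, 10, 7/3, 5, 5/3]
R4 ← R4 − (2/3)·R1: [0, 2, 29/3, 16, 16/3]
R5 ← R5 − (1/5)·R1: [0, -36/5, -5, -37/5, -1/5]
R3 ← R3 + (25/8)·R2: [0, 0, -197/12, -145/8, -25/3]
R4 ← R4 + (5/8)·R2: [0, 0, 71/12, 91/8, 10/3]
R5 ← R5 − (9/4)·R2: [0, 0, 17/2, 37/4, 7]
R4 ← R4 + (71/197)·R3: [0, 0, 0, 954/197, 65/197]
R5 ← R5 + (102/197)·R3: [0, 0, 0, -53/394, 529/197]
R5 ← R5 + (1/36)·R4: [0, 0, 0, 0, 97/36]
The echelon form has 5 nonzero rows; the last pivot sits in the augmented column, so rank(A) = 4 but rank([A|b]) = 5.
Since the ranks differ, the system is inconsistent.
It has no solutions.

0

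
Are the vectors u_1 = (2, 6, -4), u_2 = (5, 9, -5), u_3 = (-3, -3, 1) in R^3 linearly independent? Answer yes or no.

Form the matrix with these vectors as rows and row reduce.
R2 ← R2 − (5/2)·R1: [0, -6, 5]
R3 ← R3 + (3/2)·R1: [0, 6, -5]
R3 ← R3 + R2: [0, 0, 0]
2 nonzero rows, so the 3 vectors span a space of dimension 2.
Since 2 < 3, the vectors are linearly dependent.

no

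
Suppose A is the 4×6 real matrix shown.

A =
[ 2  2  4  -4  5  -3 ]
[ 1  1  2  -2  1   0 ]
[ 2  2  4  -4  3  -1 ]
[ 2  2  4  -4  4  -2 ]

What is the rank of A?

Row reduce to echelon form.
R2 ← R2 − (1/2)·R1: [0, 0, 0, 0, -3/2, 3/2]
R3 ← R3 − R1: [0, 0, 0, 0, -2, 2]
R4 ← R4 − R1: [0, 0, 0, 0, -1, 1]
R3 ← R3 − (4/3)·R2: [0, 0, 0, 0, 0, 0]
R4 ← R4 − (2/3)·R2: [0, 0, 0, 0, 0, 0]
Echelon form has 2 nonzero rows, so rank(A) = 2.

2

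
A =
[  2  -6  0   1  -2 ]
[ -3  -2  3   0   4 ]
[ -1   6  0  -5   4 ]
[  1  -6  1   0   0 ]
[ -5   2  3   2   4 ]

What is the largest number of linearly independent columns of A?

3

Row reduce to echelon form.
R2 ← R2 + (3/2)·R1: [0, -11, 3, 3/2, 1]
R3 ← R3 + (1/2)·R1: [0, 3, 0, -9/2, 3]
R4 ← R4 − (1/2)·R1: [0, -3, 1, -1/2, 1]
R5 ← R5 + (5/2)·R1: [0, -13, 3, 9/2, -1]
R3 ← R3 + (3/11)·R2: [0, 0, 9/11, -45/11, 36/11]
R4 ← R4 − (3/11)·R2: [0, 0, 2/11, -10/11, 8/11]
R5 ← R5 − (13/11)·R2: [0, 0, -6/11, 30/11, -24/11]
R4 ← R4 − (2/9)·R3: [0, 0, 0, 0, 0]
R5 ← R5 + (2/3)·R3: [0, 0, 0, 0, 0]
Echelon form has 3 nonzero rows, so rank(A) = 3.
The rank gives the maximum number of linearly independent columns: 3.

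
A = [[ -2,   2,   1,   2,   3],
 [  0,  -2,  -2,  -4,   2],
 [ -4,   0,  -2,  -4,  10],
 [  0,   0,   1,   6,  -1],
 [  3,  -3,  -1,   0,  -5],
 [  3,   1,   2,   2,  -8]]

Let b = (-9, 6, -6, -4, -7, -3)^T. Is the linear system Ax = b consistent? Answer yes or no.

no

Row reduce the augmented matrix [A | b].
R3 ← R3 − (2)·R1: [0, -4, -4, -8, 4, 12]
R5 ← R5 + (3/2)·R1: [0, 0, 1/2, 3, -1/2, -41/2]
R6 ← R6 + (3/2)·R1: [0, 4, 7/2, 5, -7/2, -33/2]
R3 ← R3 − (2)·R2: [0, 0, 0, 0, 0, 0]
R6 ← R6 + (2)·R2: [0, 0, -1/2, -3, 1/2, -9/2]
Swap R3 ↔ R4
R5 ← R5 − (1/2)·R3: [0, 0, 0, 0, 0, -37/2]
R6 ← R6 + (1/2)·R3: [0, 0, 0, 0, 0, -13/2]
Swap R4 ↔ R5
R6 ← R6 − (13/37)·R4: [0, 0, 0, 0, 0, 0]
The echelon form has 4 nonzero rows; the last pivot sits in the augmented column, so rank(A) = 3 but rank([A|b]) = 4.
Since the ranks differ, the system is inconsistent.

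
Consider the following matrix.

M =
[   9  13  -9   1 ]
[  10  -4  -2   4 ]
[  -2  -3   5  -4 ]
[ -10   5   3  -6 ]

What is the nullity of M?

1

Row reduce to echelon form.
R2 ← R2 − (10/9)·R1: [0, -166/9, 8, 26/9]
R3 ← R3 + (2/9)·R1: [0, -1/9, 3, -34/9]
R4 ← R4 + (10/9)·R1: [0, 175/9, -7, -44/9]
R3 ← R3 − (1/166)·R2: [0, 0, 245/83, -315/83]
R4 ← R4 + (175/166)·R2: [0, 0, 119/83, -153/83]
R4 ← R4 − (17/35)·R3: [0, 0, 0, 0]
3 nonzero rows, so rank(M) = 3.
M has 4 columns; by rank–nullity, nullity = 4 − 3 = 1.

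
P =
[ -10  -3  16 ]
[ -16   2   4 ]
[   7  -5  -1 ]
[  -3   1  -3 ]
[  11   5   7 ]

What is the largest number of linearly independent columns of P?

3

Row reduce to echelon form.
R2 ← R2 − (8/5)·R1: [0, 34/5, -108/5]
R3 ← R3 + (7/10)·R1: [0, -71/10, 51/5]
R4 ← R4 − (3/10)·R1: [0, 19/10, -39/5]
R5 ← R5 + (11/10)·R1: [0, 17/10, 123/5]
R3 ← R3 + (71/68)·R2: [0, 0, -210/17]
R4 ← R4 − (19/68)·R2: [0, 0, -30/17]
R5 ← R5 − (1/4)·R2: [0, 0, 30]
R4 ← R4 − (1/7)·R3: [0, 0, 0]
R5 ← R5 + (17/7)·R3: [0, 0, 0]
Echelon form has 3 nonzero rows, so rank(P) = 3.
The rank gives the maximum number of linearly independent columns: 3.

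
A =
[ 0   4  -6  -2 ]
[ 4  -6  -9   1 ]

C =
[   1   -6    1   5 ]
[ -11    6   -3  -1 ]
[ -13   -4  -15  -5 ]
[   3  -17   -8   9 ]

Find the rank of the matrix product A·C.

First compute AC:
[[ 28,  82,  94,   8],
 [190, -41, 149,  80]]
Now row reduce the product.
R2 ← R2 − (95/14)·R1: [0, -4182/7, -3422/7, 180/7]
2 nonzero rows, so rank(AC) = 2.

2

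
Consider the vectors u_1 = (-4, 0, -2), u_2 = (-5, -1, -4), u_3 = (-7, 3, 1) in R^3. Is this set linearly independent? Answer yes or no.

no

Form the matrix with these vectors as rows and row reduce.
R2 ← R2 − (5/4)·R1: [0, -1, -3/2]
R3 ← R3 − (7/4)·R1: [0, 3, 9/2]
R3 ← R3 + (3)·R2: [0, 0, 0]
2 nonzero rows, so the 3 vectors span a space of dimension 2.
Since 2 < 3, the vectors are linearly dependent.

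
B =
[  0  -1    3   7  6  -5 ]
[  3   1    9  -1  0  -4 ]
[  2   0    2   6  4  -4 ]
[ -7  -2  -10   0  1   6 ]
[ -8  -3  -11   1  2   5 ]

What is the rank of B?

4

Row reduce to echelon form.
Swap R1 ↔ R2
R3 ← R3 − (2/3)·R1: [0, -2/3, -4, 20/3, 4, -4/3]
R4 ← R4 + (7/3)·R1: [0, 1/3, 11, -7/3, 1, -10/3]
R5 ← R5 + (8/3)·R1: [0, -1/3, 13, -5/3, 2, -17/3]
R3 ← R3 − (2/3)·R2: [0, 0, -6, 2, 0, 2]
R4 ← R4 + (1/3)·R2: [0, 0, 12, 0, 3, -5]
R5 ← R5 − (1/3)·R2: [0, 0, 12, -4, 0, -4]
R4 ← R4 + (2)·R3: [0, 0, 0, 4, 3, -1]
R5 ← R5 + (2)·R3: [0, 0, 0, 0, 0, 0]
Echelon form has 4 nonzero rows, so rank(B) = 4.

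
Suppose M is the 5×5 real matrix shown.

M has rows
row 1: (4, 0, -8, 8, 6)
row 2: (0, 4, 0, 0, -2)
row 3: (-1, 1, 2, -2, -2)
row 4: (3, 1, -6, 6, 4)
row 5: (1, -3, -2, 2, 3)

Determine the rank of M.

2

Row reduce to echelon form.
R3 ← R3 + (1/4)·R1: [0, 1, 0, 0, -1/2]
R4 ← R4 − (3/4)·R1: [0, 1, 0, 0, -1/2]
R5 ← R5 − (1/4)·R1: [0, -3, 0, 0, 3/2]
R3 ← R3 − (1/4)·R2: [0, 0, 0, 0, 0]
R4 ← R4 − (1/4)·R2: [0, 0, 0, 0, 0]
R5 ← R5 + (3/4)·R2: [0, 0, 0, 0, 0]
Echelon form has 2 nonzero rows, so rank(M) = 2.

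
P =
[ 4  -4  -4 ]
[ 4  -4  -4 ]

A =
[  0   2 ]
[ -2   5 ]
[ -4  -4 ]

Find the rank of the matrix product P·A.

1

First compute PA:
[[ 24,   4],
 [ 24,   4]]
Now row reduce the product.
R2 ← R2 − R1: [0, 0]
1 nonzero row, so rank(PA) = 1.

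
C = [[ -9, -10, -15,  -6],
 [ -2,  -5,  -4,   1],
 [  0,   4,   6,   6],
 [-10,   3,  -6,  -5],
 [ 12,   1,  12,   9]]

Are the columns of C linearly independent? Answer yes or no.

Row reduce C to echelon form.
R2 ← R2 − (2/9)·R1: [0, -25/9, -2/3, 7/3]
R4 ← R4 − (10/9)·R1: [0, 127/9, 32/3, 5/3]
R5 ← R5 + (4/3)·R1: [0, -37/3, -8, 1]
R3 ← R3 + (36/25)·R2: [0, 0, 126/25, 234/25]
R4 ← R4 + (127/25)·R2: [0, 0, 182/25, 338/25]
R5 ← R5 − (111/25)·R2: [0, 0, -126/25, -234/25]
R4 ← R4 − (13/9)·R3: [0, 0, 0, 0]
R5 ← R5 + R3: [0, 0, 0, 0]
3 pivots among 4 columns.
Only 3 < 4 pivot columns, so the columns are linearly dependent.

no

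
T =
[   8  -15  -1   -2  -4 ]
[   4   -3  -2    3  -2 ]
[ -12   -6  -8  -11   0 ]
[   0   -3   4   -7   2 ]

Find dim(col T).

4

Row reduce to echelon form.
R2 ← R2 − (1/2)·R1: [0, 9/2, -3/2, 4, 0]
R3 ← R3 + (3/2)·R1: [0, -57/2, -19/2, -14, -6]
R3 ← R3 + (19/3)·R2: [0, 0, -19, 34/3, -6]
R4 ← R4 + (2/3)·R2: [0, 0, 3, -13/3, 2]
R4 ← R4 + (3/19)·R3: [0, 0, 0, -145/57, 20/19]
Echelon form has 4 nonzero rows, so rank(T) = 4.
The column space has dimension equal to the rank: 4.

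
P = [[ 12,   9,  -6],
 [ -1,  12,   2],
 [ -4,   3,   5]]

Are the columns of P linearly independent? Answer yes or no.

yes

Row reduce P to echelon form.
R2 ← R2 + (1/12)·R1: [0, 51/4, 3/2]
R3 ← R3 + (1/3)·R1: [0, 6, 3]
R3 ← R3 − (8/17)·R2: [0, 0, 39/17]
3 pivots among 3 columns.
Every column is a pivot column, so the columns are linearly independent.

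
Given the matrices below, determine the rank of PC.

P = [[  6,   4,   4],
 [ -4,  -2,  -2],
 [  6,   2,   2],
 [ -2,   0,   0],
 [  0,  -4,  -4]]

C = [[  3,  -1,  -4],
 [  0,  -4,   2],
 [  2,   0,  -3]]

First compute PC:
[[ 26, -22, -28],
 [-16,  12,  18],
 [ 22, -14, -26],
 [ -6,   2,   8],
 [ -8,  16,   4]]
Now row reduce the product.
R2 ← R2 + (8/13)·R1: [0, -20/13, 10/13]
R3 ← R3 − (11/13)·R1: [0, 60/13, -30/13]
R4 ← R4 + (3/13)·R1: [0, -40/13, 20/13]
R5 ← R5 + (4/13)·R1: [0, 120/13, -60/13]
R3 ← R3 + (3)·R2: [0, 0, 0]
R4 ← R4 − (2)·R2: [0, 0, 0]
R5 ← R5 + (6)·R2: [0, 0, 0]
2 nonzero rows, so rank(PC) = 2.

2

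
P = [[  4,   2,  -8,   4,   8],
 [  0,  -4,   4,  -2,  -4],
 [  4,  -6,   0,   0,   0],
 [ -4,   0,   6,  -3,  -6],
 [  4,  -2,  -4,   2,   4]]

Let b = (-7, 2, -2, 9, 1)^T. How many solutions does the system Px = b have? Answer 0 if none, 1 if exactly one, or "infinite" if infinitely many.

0

Row reduce the augmented matrix [P | b].
R3 ← R3 − R1: [0, -8, 8, -4, -8, 5]
R4 ← R4 + R1: [0, 2, -2, 1, 2, 2]
R5 ← R5 − R1: [0, -4, 4, -2, -4, 8]
R3 ← R3 − (2)·R2: [0, 0, 0, 0, 0, 1]
R4 ← R4 + (1/2)·R2: [0, 0, 0, 0, 0, 3]
R5 ← R5 − R2: [0, 0, 0, 0, 0, 6]
R4 ← R4 − (3)·R3: [0, 0, 0, 0, 0, 0]
R5 ← R5 − (6)·R3: [0, 0, 0, 0, 0, 0]
The echelon form has 3 nonzero rows; the last pivot sits in the augmented column, so rank(P) = 2 but rank([P|b]) = 3.
Since the ranks differ, the system is inconsistent.
It has no solutions.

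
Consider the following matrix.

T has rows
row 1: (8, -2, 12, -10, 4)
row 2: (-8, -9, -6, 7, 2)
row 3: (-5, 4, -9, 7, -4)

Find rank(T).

Row reduce to echelon form.
R2 ← R2 + R1: [0, -11, 6, -3, 6]
R3 ← R3 + (5/8)·R1: [0, 11/4, -3/2, 3/4, -3/2]
R3 ← R3 + (1/4)·R2: [0, 0, 0, 0, 0]
Echelon form has 2 nonzero rows, so rank(T) = 2.

2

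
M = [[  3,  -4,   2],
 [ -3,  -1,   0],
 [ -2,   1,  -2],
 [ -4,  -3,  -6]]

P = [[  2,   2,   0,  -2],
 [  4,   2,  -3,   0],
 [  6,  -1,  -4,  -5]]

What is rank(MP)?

3

First compute MP:
[[  2,  -4,   4, -16],
 [-10,  -8,   3,   6],
 [-12,   0,   5,  14],
 [-56,  -8,  33,  38]]
Now row reduce the product.
R2 ← R2 + (5)·R1: [0, -28, 23, -74]
R3 ← R3 + (6)·R1: [0, -24, 29, -82]
R4 ← R4 + (28)·R1: [0, -120, 145, -410]
R3 ← R3 − (6/7)·R2: [0, 0, 65/7, -130/7]
R4 ← R4 − (30/7)·R2: [0, 0, 325/7, -650/7]
R4 ← R4 − (5)·R3: [0, 0, 0, 0]
3 nonzero rows, so rank(MP) = 3.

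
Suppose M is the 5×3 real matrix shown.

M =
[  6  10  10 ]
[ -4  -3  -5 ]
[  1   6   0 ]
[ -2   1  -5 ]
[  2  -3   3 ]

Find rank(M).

3

Row reduce to echelon form.
R2 ← R2 + (2/3)·R1: [0, 11/3, 5/3]
R3 ← R3 − (1/6)·R1: [0, 13/3, -5/3]
R4 ← R4 + (1/3)·R1: [0, 13/3, -5/3]
R5 ← R5 − (1/3)·R1: [0, -19/3, -1/3]
R3 ← R3 − (13/11)·R2: [0, 0, -40/11]
R4 ← R4 − (13/11)·R2: [0, 0, -40/11]
R5 ← R5 + (19/11)·R2: [0, 0, 28/11]
R4 ← R4 − R3: [0, 0, 0]
R5 ← R5 + (7/10)·R3: [0, 0, 0]
Echelon form has 3 nonzero rows, so rank(M) = 3.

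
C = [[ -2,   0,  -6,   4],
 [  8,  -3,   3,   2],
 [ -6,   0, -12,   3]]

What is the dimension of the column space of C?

3

Row reduce to echelon form.
R2 ← R2 + (4)·R1: [0, -3, -21, 18]
R3 ← R3 − (3)·R1: [0, 0, 6, -9]
Echelon form has 3 nonzero rows, so rank(C) = 3.
The column space has dimension equal to the rank: 3.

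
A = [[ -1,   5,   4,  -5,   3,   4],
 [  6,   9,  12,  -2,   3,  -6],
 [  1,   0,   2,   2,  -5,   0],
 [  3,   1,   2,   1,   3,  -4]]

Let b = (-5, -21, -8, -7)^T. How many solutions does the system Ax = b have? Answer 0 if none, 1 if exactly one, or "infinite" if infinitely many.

infinite

Row reduce the augmented matrix [A | b].
R2 ← R2 + (6)·R1: [0, 39, 36, -32, 21, 18, -51]
R3 ← R3 + R1: [0, 5, 6, -3, -2, 4, -13]
R4 ← R4 + (3)·R1: [0, 16, 14, -14, 12, 8, -22]
R3 ← R3 − (5/39)·R2: [0, 0, 18/13, 43/39, -61/13, 22/13, -84/13]
R4 ← R4 − (16/39)·R2: [0, 0, -10/13, -34/39, 44/13, 8/13, -14/13]
R4 ← R4 + (5/9)·R3: [0, 0, 0, -7/27, 7/9, 14/9, -14/3]
The echelon form has 4 nonzero rows, and every pivot lies in the first 6 columns, so rank(A) = rank([A|b]) = 4.
The system is consistent.
rank = 4 < 6 unknowns, so there are infinitely many solutions.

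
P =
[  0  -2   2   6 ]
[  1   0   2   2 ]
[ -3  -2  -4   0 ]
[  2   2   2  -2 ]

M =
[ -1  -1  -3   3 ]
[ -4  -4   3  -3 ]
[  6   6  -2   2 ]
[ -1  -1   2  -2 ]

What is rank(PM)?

2

First compute PM:
[[ 14,  14,   2,  -2],
 [  9,   9,  -3,   3],
 [-13, -13,  11, -11],
 [  4,   4,  -8,   8]]
Now row reduce the product.
R2 ← R2 − (9/14)·R1: [0, 0, -30/7, 30/7]
R3 ← R3 + (13/14)·R1: [0, 0, 90/7, -90/7]
R4 ← R4 − (2/7)·R1: [0, 0, -60/7, 60/7]
R3 ← R3 + (3)·R2: [0, 0, 0, 0]
R4 ← R4 − (2)·R2: [0, 0, 0, 0]
2 nonzero rows, so rank(PM) = 2.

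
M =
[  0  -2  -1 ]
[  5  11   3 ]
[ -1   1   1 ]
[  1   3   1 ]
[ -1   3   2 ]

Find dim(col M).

2

Row reduce to echelon form.
Swap R1 ↔ R2
R3 ← R3 + (1/5)·R1: [0, 16/5, 8/5]
R4 ← R4 − (1/5)·R1: [0, 4/5, 2/5]
R5 ← R5 + (1/5)·R1: [0, 26/5, 13/5]
R3 ← R3 + (8/5)·R2: [0, 0, 0]
R4 ← R4 + (2/5)·R2: [0, 0, 0]
R5 ← R5 + (13/5)·R2: [0, 0, 0]
Echelon form has 2 nonzero rows, so rank(M) = 2.
The column space has dimension equal to the rank: 2.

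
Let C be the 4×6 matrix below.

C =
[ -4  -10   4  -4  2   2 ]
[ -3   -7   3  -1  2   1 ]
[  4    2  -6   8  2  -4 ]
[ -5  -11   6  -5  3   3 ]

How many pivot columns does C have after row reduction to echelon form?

4

Row reduce to echelon form.
R2 ← R2 − (3/4)·R1: [0, 1/2, 0, 2, 1/2, -1/2]
R3 ← R3 + R1: [0, -8, -2, 4, 4, -2]
R4 ← R4 − (5/4)·R1: [0, 3/2, 1, 0, 1/2, 1/2]
R3 ← R3 + (16)·R2: [0, 0, -2, 36, 12, -10]
R4 ← R4 − (3)·R2: [0, 0, 1, -6, -1, 2]
R4 ← R4 + (1/2)·R3: [0, 0, 0, 12, 5, -3]
Echelon form has 4 nonzero rows, so rank(C) = 4.
Each nonzero row contributes one pivot column: 4 pivot columns.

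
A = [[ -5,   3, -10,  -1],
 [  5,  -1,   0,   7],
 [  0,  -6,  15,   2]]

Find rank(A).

Row reduce to echelon form.
R2 ← R2 + R1: [0, 2, -10, 6]
R3 ← R3 + (3)·R2: [0, 0, -15, 20]
Echelon form has 3 nonzero rows, so rank(A) = 3.

3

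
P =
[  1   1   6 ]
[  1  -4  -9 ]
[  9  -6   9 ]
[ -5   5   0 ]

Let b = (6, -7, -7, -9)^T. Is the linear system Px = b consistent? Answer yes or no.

Row reduce the augmented matrix [P | b].
R2 ← R2 − R1: [0, -5, -15, -13]
R3 ← R3 − (9)·R1: [0, -15, -45, -61]
R4 ← R4 + (5)·R1: [0, 10, 30, 21]
R3 ← R3 − (3)·R2: [0, 0, 0, -22]
R4 ← R4 + (2)·R2: [0, 0, 0, -5]
R4 ← R4 − (5/22)·R3: [0, 0, 0, 0]
The echelon form has 3 nonzero rows; the last pivot sits in the augmented column, so rank(P) = 2 but rank([P|b]) = 3.
Since the ranks differ, the system is inconsistent.

no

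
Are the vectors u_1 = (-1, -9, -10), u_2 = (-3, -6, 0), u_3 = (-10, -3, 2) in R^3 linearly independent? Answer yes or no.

yes

Form the matrix with these vectors as rows and row reduce.
R2 ← R2 − (3)·R1: [0, 21, 30]
R3 ← R3 − (10)·R1: [0, 87, 102]
R3 ← R3 − (29/7)·R2: [0, 0, -156/7]
3 nonzero rows, so the 3 vectors span a space of dimension 3.
Since 3 = 3, the vectors are linearly independent.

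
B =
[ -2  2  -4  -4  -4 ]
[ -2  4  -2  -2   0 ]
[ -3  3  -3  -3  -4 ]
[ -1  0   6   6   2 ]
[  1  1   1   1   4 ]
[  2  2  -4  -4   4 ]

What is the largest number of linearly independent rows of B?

Row reduce to echelon form.
R2 ← R2 − R1: [0, 2, 2, 2, 4]
R3 ← R3 − (3/2)·R1: [0, 0, 3, 3, 2]
R4 ← R4 − (1/2)·R1: [0, -1, 8, 8, 4]
R5 ← R5 + (1/2)·R1: [0, 2, -1, -1, 2]
R6 ← R6 + R1: [0, 4, -8, -8, 0]
R4 ← R4 + (1/2)·R2: [0, 0, 9, 9, 6]
R5 ← R5 − R2: [0, 0, -3, -3, -2]
R6 ← R6 − (2)·R2: [0, 0, -12, -12, -8]
R4 ← R4 − (3)·R3: [0, 0, 0, 0, 0]
R5 ← R5 + R3: [0, 0, 0, 0, 0]
R6 ← R6 + (4)·R3: [0, 0, 0, 0, 0]
Echelon form has 3 nonzero rows, so rank(B) = 3.
The rank gives the maximum number of linearly independent rows: 3.

3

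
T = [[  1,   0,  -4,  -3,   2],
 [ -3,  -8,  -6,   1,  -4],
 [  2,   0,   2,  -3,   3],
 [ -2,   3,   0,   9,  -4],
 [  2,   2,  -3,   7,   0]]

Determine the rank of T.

Row reduce to echelon form.
R2 ← R2 + (3)·R1: [0, -8, -18, -8, 2]
R3 ← R3 − (2)·R1: [0, 0, 10, 3, -1]
R4 ← R4 + (2)·R1: [0, 3, -8, 3, 0]
R5 ← R5 − (2)·R1: [0, 2, 5, 13, -4]
R4 ← R4 + (3/8)·R2: [0, 0, -59/4, 0, 3/4]
R5 ← R5 + (1/4)·R2: [0, 0, 1/2, 11, -7/2]
R4 ← R4 + (59/40)·R3: [0, 0, 0, 177/40, -29/40]
R5 ← R5 − (1/20)·R3: [0, 0, 0, 217/20, -69/20]
R5 ← R5 − (434/177)·R4: [0, 0, 0, 0, -296/177]
Echelon form has 5 nonzero rows, so rank(T) = 5.

5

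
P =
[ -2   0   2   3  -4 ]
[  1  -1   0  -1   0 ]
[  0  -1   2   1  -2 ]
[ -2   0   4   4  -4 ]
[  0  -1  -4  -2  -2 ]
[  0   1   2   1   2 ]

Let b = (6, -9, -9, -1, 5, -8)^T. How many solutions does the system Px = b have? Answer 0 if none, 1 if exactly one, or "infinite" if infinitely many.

Row reduce the augmented matrix [P | b].
R2 ← R2 + (1/2)·R1: [0, -1, 1, 1/2, -2, -6]
R4 ← R4 − R1: [0, 0, 2, 1, 0, -7]
R3 ← R3 − R2: [0, 0, 1, 1/2, 0, -3]
R5 ← R5 − R2: [0, 0, -5, -5/2, 0, 11]
R6 ← R6 + R2: [0, 0, 3, 3/2, 0, -14]
R4 ← R4 − (2)·R3: [0, 0, 0, 0, 0, -1]
R5 ← R5 + (5)·R3: [0, 0, 0, 0, 0, -4]
R6 ← R6 − (3)·R3: [0, 0, 0, 0, 0, -5]
R5 ← R5 − (4)·R4: [0, 0, 0, 0, 0, 0]
R6 ← R6 − (5)·R4: [0, 0, 0, 0, 0, 0]
The echelon form has 4 nonzero rows; the last pivot sits in the augmented column, so rank(P) = 3 but rank([P|b]) = 4.
Since the ranks differ, the system is inconsistent.
It has no solutions.

0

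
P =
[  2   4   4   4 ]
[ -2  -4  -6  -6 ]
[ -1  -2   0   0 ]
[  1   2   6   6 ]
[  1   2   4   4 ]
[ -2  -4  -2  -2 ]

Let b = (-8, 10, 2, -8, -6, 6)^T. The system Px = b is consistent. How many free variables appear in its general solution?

2

Row reduce the augmented matrix [P | b].
R2 ← R2 + R1: [0, 0, -2, -2, 2]
R3 ← R3 + (1/2)·R1: [0, 0, 2, 2, -2]
R4 ← R4 − (1/2)·R1: [0, 0, 4, 4, -4]
R5 ← R5 − (1/2)·R1: [0, 0, 2, 2, -2]
R6 ← R6 + R1: [0, 0, 2, 2, -2]
R3 ← R3 + R2: [0, 0, 0, 0, 0]
R4 ← R4 + (2)·R2: [0, 0, 0, 0, 0]
R5 ← R5 + R2: [0, 0, 0, 0, 0]
R6 ← R6 + R2: [0, 0, 0, 0, 0]
The echelon form has 2 nonzero rows, and every pivot lies in the first 4 columns, so rank(P) = rank([P|b]) = 2.
The system is consistent.
Free variables = (unknowns) − (rank) = 4 − 2 = 2.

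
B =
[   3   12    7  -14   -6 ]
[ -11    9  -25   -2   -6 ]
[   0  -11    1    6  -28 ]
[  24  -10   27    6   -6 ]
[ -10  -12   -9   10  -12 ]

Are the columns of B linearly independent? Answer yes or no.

yes

Row reduce B to echelon form.
R2 ← R2 + (11/3)·R1: [0, 53, 2/3, -160/3, -28]
R4 ← R4 − (8)·R1: [0, -106, -29, 118, 42]
R5 ← R5 + (10/3)·R1: [0, 28, 43/3, -110/3, -32]
R3 ← R3 + (11/53)·R2: [0, 0, 181/159, -806/159, -1792/53]
R4 ← R4 + (2)·R2: [0, 0, -83/3, 34/3, -14]
R5 ← R5 − (28/53)·R2: [0, 0, 741/53, -450/53, -912/53]
R4 ← R4 + (4399/181)·R3: [0, 0, 0, -20248/181, -151270/181]
R5 ← R5 − (2223/181)·R3: [0, 0, 0, 9732/181, 72048/181]
R5 ← R5 + (2433/5062)·R4: [0, 0, 0, 0, -9207/2531]
5 pivots among 5 columns.
Every column is a pivot column, so the columns are linearly independent.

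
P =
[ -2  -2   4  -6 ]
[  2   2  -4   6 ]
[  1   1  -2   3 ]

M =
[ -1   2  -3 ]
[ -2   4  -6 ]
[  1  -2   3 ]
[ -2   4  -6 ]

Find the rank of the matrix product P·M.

First compute PM:
[[ 22, -44,  66],
 [-22,  44, -66],
 [-11,  22, -33]]
Now row reduce the product.
R2 ← R2 + R1: [0, 0, 0]
R3 ← R3 + (1/2)·R1: [0, 0, 0]
1 nonzero row, so rank(PM) = 1.

1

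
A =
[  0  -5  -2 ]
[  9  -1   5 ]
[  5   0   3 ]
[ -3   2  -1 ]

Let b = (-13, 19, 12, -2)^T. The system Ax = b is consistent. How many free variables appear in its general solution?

Row reduce the augmented matrix [A | b].
Swap R1 ↔ R2
R3 ← R3 − (5/9)·R1: [0, 5/9, 2/9, 13/9]
R4 ← R4 + (1/3)·R1: [0, 5/3, 2/3, 13/3]
R3 ← R3 + (1/9)·R2: [0, 0, 0, 0]
R4 ← R4 + (1/3)·R2: [0, 0, 0, 0]
The echelon form has 2 nonzero rows, and every pivot lies in the first 3 columns, so rank(A) = rank([A|b]) = 2.
The system is consistent.
Free variables = (unknowns) − (rank) = 3 − 2 = 1.

1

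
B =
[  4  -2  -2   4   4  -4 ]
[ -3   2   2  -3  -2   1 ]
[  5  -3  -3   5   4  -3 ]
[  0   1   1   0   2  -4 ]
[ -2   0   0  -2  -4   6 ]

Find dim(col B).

2

Row reduce to echelon form.
R2 ← R2 + (3/4)·R1: [0, 1/2, 1/2, 0, 1, -2]
R3 ← R3 − (5/4)·R1: [0, -1/2, -1/2, 0, -1, 2]
R5 ← R5 + (1/2)·R1: [0, -1, -1, 0, -2, 4]
R3 ← R3 + R2: [0, 0, 0, 0, 0, 0]
R4 ← R4 − (2)·R2: [0, 0, 0, 0, 0, 0]
R5 ← R5 + (2)·R2: [0, 0, 0, 0, 0, 0]
Echelon form has 2 nonzero rows, so rank(B) = 2.
The column space has dimension equal to the rank: 2.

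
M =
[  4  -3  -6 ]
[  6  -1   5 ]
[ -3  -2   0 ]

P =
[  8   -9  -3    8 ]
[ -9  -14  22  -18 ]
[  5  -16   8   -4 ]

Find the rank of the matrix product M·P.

3

First compute MP:
[[ 29, 102, -126, 110],
 [ 82, -120,   0,  46],
 [ -6,  55, -35,  12]]
Now row reduce the product.
R2 ← R2 − (82/29)·R1: [0, -11844/29, 10332/29, -7686/29]
R3 ← R3 + (6/29)·R1: [0, 2207/29, -1771/29, 1008/29]
R3 ← R3 + (2207/11844)·R2: [0, 0, 250/47, -1375/94]
3 nonzero rows, so rank(MP) = 3.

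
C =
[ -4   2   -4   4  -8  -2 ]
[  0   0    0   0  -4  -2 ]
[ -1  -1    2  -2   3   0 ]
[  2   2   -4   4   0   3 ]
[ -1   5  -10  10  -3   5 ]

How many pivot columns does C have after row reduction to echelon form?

3

Row reduce to echelon form.
R3 ← R3 − (1/4)·R1: [0, -3/2, 3, -3, 5, 1/2]
R4 ← R4 + (1/2)·R1: [0, 3, -6, 6, -4, 2]
R5 ← R5 − (1/4)·R1: [0, 9/2, -9, 9, -1, 11/2]
Swap R2 ↔ R3
R4 ← R4 + (2)·R2: [0, 0, 0, 0, 6, 3]
R5 ← R5 + (3)·R2: [0, 0, 0, 0, 14, 7]
R4 ← R4 + (3/2)·R3: [0, 0, 0, 0, 0, 0]
R5 ← R5 + (7/2)·R3: [0, 0, 0, 0, 0, 0]
Echelon form has 3 nonzero rows, so rank(C) = 3.
Each nonzero row contributes one pivot column: 3 pivot columns.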